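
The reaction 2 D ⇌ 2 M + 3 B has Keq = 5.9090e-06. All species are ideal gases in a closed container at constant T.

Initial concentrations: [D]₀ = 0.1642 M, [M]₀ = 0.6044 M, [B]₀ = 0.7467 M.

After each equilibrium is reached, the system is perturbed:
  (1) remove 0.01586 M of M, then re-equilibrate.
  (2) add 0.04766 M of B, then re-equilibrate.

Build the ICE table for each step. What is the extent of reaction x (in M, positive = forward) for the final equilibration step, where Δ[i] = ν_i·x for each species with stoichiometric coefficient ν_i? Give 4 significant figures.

Q₀ = 5.641 vs Keq = 5.9090e-06 ⇒ Q>K, reverse
Step 1:
                    D           M           B
  I            0.1642      0.6044      0.7467
  C            0.4649     -0.4649     -0.6974
  E            0.6291      0.1395     0.04935
  solve Keq expr → x = -0.2325; check Q = 5.9090e-06
Then remove 0.01586 M of M.
Step 2:
                    D           M           B
  I            0.6291      0.1236     0.04935
  C         -0.002247    0.002247     0.00337
  E            0.6269      0.1259     0.05272
  solve Keq expr → x = 0.001123; check Q = 5.9090e-06
Then add 0.04766 M of B.
Step 3:
                    D           M           B
  I            0.6269      0.1259      0.1004
  C           0.02508    -0.02508    -0.03762
  E            0.6519      0.1008     0.06276
  solve Keq expr → x = -0.01254; check Q = 5.9090e-06

x = -0.01254 M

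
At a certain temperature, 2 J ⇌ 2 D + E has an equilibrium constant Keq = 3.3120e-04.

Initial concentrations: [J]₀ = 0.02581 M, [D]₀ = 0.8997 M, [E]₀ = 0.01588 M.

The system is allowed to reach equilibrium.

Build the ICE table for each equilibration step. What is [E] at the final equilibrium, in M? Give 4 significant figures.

Q₀ = 19.3 vs Keq = 3.3120e-04 ⇒ Q>K, reverse
Step 1:
                    J           D           E
  I           0.02581      0.8997     0.01588
  C           0.03176    -0.03176    -0.01588
  E           0.05757      0.8679  1.4570e-06
  solve Keq expr → x = -0.01588; check Q = 3.3120e-04

[E]_eq = 1.4570e-06 M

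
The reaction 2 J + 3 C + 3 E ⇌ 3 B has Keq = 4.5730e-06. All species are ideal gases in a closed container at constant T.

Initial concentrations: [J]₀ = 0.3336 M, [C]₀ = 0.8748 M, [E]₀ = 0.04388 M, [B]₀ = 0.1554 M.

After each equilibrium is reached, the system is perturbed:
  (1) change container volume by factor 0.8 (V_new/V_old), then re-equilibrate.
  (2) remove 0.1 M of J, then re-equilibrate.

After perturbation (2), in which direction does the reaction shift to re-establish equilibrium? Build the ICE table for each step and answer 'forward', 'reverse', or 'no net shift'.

Q₀ = 596.2 vs Keq = 4.5730e-06 ⇒ Q>K, reverse
Step 1:
                  J         C         E         B
  I          0.3336    0.8748   0.04388    0.1554
  C          0.1023    0.1535    0.1535   -0.1535
  E          0.4359     1.028    0.1973  0.001936
  solve Keq expr → x = -0.05115; check Q = 4.5730e-06
Then change container volume by factor 0.8 (V_new/V_old).
Step 2:
                  J         C         E         B
  I          0.5449     1.285    0.2467   0.00242
  C       -7.1283e-04 -0.001069 -0.001069  0.001069
  E          0.5442     1.284    0.2456   0.00349
  solve Keq expr → x = 3.5642e-04; check Q = 4.5730e-06
Then remove 0.1 M of J.
Step 3:
                  J         C         E         B
  I          0.4442     1.284    0.2456   0.00349
  C       2.8938e-04 4.3408e-04 4.3408e-04 -4.3408e-04
  E          0.4445     1.285     0.246  0.003056
  solve Keq expr → x = -1.4469e-04; check Q = 4.5730e-06

Direction: reverse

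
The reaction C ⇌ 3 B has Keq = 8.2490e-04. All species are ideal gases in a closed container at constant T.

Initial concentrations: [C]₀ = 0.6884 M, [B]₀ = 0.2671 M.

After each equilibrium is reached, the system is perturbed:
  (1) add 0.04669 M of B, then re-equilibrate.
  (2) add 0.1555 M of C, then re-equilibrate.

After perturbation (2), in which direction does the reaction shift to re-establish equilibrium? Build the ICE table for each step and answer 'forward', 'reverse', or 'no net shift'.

Direction: forward

Q₀ = 0.02768 vs Keq = 8.2490e-04 ⇒ Q>K, reverse
Step 1:
                  C         B
  init       0.6884    0.2671
  Δ         0.06064   -0.1819
  eq          0.749   0.08517
  solve Keq expr → x = -0.06064; check Q = 8.2490e-04
Then add 0.04669 M of B.
Step 2:
                  C         B
  init        0.749    0.1319
  Δ         0.01537  -0.04611
  eq         0.7644   0.08575
  solve Keq expr → x = -0.01537; check Q = 8.2490e-04
Then add 0.1555 M of C.
Step 3:
                  C         B
  init       0.9199   0.08575
  Δ         -0.0018    0.0054
  eq         0.9181   0.09115
  solve Keq expr → x = 0.0018; check Q = 8.2490e-04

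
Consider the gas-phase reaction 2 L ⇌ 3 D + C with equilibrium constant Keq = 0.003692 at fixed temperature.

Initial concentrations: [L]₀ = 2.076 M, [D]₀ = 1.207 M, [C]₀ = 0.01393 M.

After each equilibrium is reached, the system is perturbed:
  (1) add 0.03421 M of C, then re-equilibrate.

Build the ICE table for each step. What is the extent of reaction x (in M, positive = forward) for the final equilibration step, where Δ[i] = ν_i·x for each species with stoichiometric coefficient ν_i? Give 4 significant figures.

Q₀ = 0.005684 vs Keq = 0.003692 ⇒ Q>K, reverse
Step 1:
                   L          D          C
  Initial      2.076      1.207    0.01393
  Change     0.00898   -0.01347   -0.00449
  Equil        2.085      1.194    0.00944
  solve Keq expr → x = -0.00449; check Q = 0.003692
Then add 0.03421 M of C.
Step 2:
                   L          D          C
  Initial      2.085      1.194    0.04365
  Change     0.06179   -0.09269    -0.0309
  Equil        2.147      1.101    0.01275
  solve Keq expr → x = -0.0309; check Q = 0.003692

x = -0.0309 M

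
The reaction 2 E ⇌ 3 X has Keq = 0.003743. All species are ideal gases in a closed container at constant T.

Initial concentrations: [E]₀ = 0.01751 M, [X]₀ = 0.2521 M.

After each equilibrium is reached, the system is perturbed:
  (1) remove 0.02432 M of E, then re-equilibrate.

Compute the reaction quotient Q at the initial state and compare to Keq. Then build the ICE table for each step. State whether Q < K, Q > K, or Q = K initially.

Q₀ = 52.26 vs Keq = 0.003743 ⇒ Q>K, reverse
Step 1:
                   E          X
  I          0.01751     0.2521
  C           0.1381    -0.2072
  E           0.1556    0.04492
  solve Keq expr → x = -0.06906; check Q = 0.003743
Then remove 0.02432 M of E.
Step 2:
                   E          X
  I           0.1313    0.04492
  C         0.002825  -0.004238
  E           0.1341    0.04068
  solve Keq expr → x = -0.001413; check Q = 0.003743

Q₀ = 52.26; Q > K (proceeds reverse)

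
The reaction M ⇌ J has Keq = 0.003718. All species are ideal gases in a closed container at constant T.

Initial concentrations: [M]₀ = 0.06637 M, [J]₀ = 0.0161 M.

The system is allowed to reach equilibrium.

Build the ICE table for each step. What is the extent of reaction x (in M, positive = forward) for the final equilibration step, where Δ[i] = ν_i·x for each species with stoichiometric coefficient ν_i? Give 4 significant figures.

x = -0.01579 M

Q₀ = 0.2426 vs Keq = 0.003718 ⇒ Q>K, reverse
Step 1:
                    M           J
  Initial     0.06637      0.0161
  Change      0.01579    -0.01579
  Equil       0.08216  3.0549e-04
  solve Keq expr → x = -0.01579; check Q = 0.003718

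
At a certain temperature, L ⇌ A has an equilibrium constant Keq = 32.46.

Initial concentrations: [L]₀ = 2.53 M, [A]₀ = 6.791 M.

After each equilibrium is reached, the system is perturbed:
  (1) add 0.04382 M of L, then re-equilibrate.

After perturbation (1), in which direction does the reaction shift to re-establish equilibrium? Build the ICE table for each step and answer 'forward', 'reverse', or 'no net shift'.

Q₀ = 2.684 vs Keq = 32.46 ⇒ Q<K, forward
Step 1:
                   L          A
  Initial       2.53      6.791
  Change      -2.251      2.251
  Equil       0.2786      9.042
  solve Keq expr → x = 2.251; check Q = 32.46
Then add 0.04382 M of L.
Step 2:
                   L          A
  Initial     0.3224      9.042
  Change    -0.04251    0.04251
  Equil       0.2799      9.085
  solve Keq expr → x = 0.04251; check Q = 32.46

Direction: forward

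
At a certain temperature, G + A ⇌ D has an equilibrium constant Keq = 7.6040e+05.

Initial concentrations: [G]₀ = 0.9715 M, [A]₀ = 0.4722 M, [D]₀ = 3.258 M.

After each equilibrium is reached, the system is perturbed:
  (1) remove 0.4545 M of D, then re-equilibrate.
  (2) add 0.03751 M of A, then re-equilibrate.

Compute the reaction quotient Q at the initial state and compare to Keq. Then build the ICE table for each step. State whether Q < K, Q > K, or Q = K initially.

Q₀ = 7.102 vs Keq = 7.6040e+05 ⇒ Q<K, forward
Step 1:
                   G          A          D
  init        0.9715     0.4722      3.258
  Δ          -0.4722    -0.4722     0.4722
  eq          0.4993 9.8247e-06       3.73
  solve Keq expr → x = 0.4722; check Q = 7.6040e+05
Then remove 0.4545 M of D.
Step 2:
                   G          A          D
  init        0.4993 9.8247e-06      3.276
  Δ       -1.1971e-06 -1.1971e-06 1.1971e-06
  eq          0.4993 8.6276e-06      3.276
  solve Keq expr → x = 1.1971e-06; check Q = 7.6040e+05
Then add 0.03751 M of A.
Step 3:
                   G          A          D
  init        0.4993    0.03752      3.276
  Δ         -0.03751   -0.03751    0.03751
  eq          0.4618 9.4352e-06      3.313
  solve Keq expr → x = 0.03751; check Q = 7.6040e+05

Q₀ = 7.102; Q < K (proceeds forward)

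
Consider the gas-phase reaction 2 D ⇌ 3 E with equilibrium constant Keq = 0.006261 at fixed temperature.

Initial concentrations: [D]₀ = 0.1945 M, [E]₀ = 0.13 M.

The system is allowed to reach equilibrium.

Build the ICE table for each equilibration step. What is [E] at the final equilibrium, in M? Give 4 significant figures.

[E]_eq = 0.07008 M

Q₀ = 0.05808 vs Keq = 0.006261 ⇒ Q>K, reverse
Step 1:
                  D         E
  Initial    0.1945      0.13
  Change    0.03995  -0.05992
  Equil      0.2344   0.07008
  solve Keq expr → x = -0.01997; check Q = 0.006261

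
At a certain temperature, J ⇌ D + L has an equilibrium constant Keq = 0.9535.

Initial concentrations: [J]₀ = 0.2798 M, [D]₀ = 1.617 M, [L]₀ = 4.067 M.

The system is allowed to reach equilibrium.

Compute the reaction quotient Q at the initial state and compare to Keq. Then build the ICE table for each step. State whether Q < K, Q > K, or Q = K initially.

Q₀ = 23.5; Q > K (proceeds reverse)

Q₀ = 23.5 vs Keq = 0.9535 ⇒ Q>K, reverse
Step 1:
                    J           D           L
  init         0.2798       1.617       4.067
  Δ              1.15       -1.15       -1.15
  eq             1.43      0.4672       2.917
  solve Keq expr → x = -1.15; check Q = 0.9535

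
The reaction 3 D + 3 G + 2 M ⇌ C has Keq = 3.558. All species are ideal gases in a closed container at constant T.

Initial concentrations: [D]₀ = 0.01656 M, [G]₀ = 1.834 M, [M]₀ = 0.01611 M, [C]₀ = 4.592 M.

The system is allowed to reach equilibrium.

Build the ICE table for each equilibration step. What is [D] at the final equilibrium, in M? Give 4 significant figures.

[D]_eq = 0.7009 M

Q₀ = 6.3159e+08 vs Keq = 3.558 ⇒ Q>K, reverse
Step 1:
                  D         G         M         C
  I         0.01656     1.834   0.01611     4.592
  C          0.6843    0.6843    0.4562   -0.2281
  E          0.7009     2.518    0.4723     4.364
  solve Keq expr → x = -0.2281; check Q = 3.558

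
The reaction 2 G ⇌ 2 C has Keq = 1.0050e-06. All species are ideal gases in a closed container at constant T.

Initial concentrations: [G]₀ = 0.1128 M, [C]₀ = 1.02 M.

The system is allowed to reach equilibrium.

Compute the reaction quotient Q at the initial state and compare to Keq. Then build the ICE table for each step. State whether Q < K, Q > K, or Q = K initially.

Q₀ = 81.77; Q > K (proceeds reverse)

Q₀ = 81.77 vs Keq = 1.0050e-06 ⇒ Q>K, reverse
Step 1:
                    G           C
  Initial      0.1128        1.02
  Change        1.019      -1.019
  Equil         1.132    0.001134
  solve Keq expr → x = -0.5094; check Q = 1.0050e-06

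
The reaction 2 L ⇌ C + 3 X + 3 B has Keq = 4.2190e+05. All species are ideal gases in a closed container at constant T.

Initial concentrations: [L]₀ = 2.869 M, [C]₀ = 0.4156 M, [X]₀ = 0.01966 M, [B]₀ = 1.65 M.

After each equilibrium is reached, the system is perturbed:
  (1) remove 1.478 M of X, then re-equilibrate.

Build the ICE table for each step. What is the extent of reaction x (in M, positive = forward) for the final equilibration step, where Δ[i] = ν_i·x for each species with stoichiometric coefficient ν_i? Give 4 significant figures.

Q₀ = 1.7235e-06 vs Keq = 4.2190e+05 ⇒ Q<K, forward
Step 1:
                    L           C           X           B
  Initial       2.869      0.4156     0.01966        1.65
  Change       -2.652       1.326       3.978       3.978
  Equil        0.2169       1.742       3.998       5.628
  solve Keq expr → x = 1.326; check Q = 4.2190e+05
Then remove 1.478 M of X.
Step 2:
                    L           C           X           B
  Initial      0.2169       1.742        2.52       5.628
  Change     -0.09316     0.04658      0.1397      0.1397
  Equil        0.1237       1.788        2.66       5.768
  solve Keq expr → x = 0.04658; check Q = 4.2190e+05

x = 0.04658 M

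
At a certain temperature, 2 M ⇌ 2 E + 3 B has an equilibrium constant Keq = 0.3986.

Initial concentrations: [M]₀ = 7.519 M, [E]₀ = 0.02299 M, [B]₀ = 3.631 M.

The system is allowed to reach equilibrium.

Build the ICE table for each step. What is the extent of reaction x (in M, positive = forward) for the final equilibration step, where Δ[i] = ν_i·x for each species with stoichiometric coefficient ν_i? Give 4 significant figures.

Q₀ = 4.4754e-04 vs Keq = 0.3986 ⇒ Q<K, forward
Step 1:
                    M           E           B
  I             7.519     0.02299       3.631
  C           -0.4699      0.4699      0.7049
  E             7.049      0.4929       4.336
  solve Keq expr → x = 0.235; check Q = 0.3986

x = 0.235 M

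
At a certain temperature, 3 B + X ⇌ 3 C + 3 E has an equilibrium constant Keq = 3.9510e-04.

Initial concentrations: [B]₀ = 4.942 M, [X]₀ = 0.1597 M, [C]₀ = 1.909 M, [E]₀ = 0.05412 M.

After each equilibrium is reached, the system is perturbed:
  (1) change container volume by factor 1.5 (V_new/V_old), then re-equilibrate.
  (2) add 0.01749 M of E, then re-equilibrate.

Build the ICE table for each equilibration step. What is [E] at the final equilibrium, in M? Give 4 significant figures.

Q₀ = 5.7211e-05 vs Keq = 3.9510e-04 ⇒ Q<K, forward
Step 1:
                    B           X           C           E
  init          4.942      0.1597       1.909     0.05412
  Δ          -0.04275    -0.01425     0.04275     0.04275
  eq            4.899      0.1455       1.952     0.09687
  solve Keq expr → x = 0.01425; check Q = 3.9510e-04
Then change container volume by factor 1.5 (V_new/V_old).
Step 2:
                    B           X           C           E
  init          3.266     0.09697       1.301     0.06458
  Δ          -0.01689   -0.005629     0.01689     0.01689
  eq            3.249     0.09134       1.318     0.08147
  solve Keq expr → x = 0.005629; check Q = 3.9510e-04
Then add 0.01749 M of E.
Step 3:
                    B           X           C           E
  init          3.249     0.09134       1.318     0.09896
  Δ           0.01474    0.004912    -0.01474    -0.01474
  eq            3.264     0.09625       1.303     0.08422
  solve Keq expr → x = -0.004912; check Q = 3.9510e-04

[E]_eq = 0.08422 M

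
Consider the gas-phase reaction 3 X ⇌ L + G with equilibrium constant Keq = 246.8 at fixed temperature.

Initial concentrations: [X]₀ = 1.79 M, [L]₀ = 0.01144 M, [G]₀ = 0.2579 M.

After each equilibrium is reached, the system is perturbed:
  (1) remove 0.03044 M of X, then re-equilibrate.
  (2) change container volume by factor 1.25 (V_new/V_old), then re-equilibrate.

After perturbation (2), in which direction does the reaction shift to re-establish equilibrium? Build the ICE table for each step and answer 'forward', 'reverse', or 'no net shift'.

Direction: reverse

Q₀ = 5.1442e-04 vs Keq = 246.8 ⇒ Q<K, forward
Step 1:
                    X           L           G
  I              1.79     0.01144      0.2579
  C            -1.667      0.5556      0.5556
  E            0.1232       0.567      0.8135
  solve Keq expr → x = 0.5556; check Q = 246.8
Then remove 0.03044 M of X.
Step 2:
                    X           L           G
  I           0.09274       0.567      0.8135
  C           0.02924   -0.009746   -0.009746
  E             0.122      0.5573      0.8038
  solve Keq expr → x = -0.009746; check Q = 246.8
Then change container volume by factor 1.25 (V_new/V_old).
Step 3:
                    X           L           G
  I           0.09758      0.4458       0.643
  C          0.007215   -0.002405   -0.002405
  E            0.1048      0.4434      0.6406
  solve Keq expr → x = -0.002405; check Q = 246.8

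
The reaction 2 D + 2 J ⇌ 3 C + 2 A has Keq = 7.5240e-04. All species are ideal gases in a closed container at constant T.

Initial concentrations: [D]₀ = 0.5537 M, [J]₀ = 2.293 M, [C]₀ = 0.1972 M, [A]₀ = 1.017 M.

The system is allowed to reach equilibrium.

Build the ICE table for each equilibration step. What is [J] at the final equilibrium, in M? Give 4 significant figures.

Q₀ = 0.00492 vs Keq = 7.5240e-04 ⇒ Q>K, reverse
Step 1:
                    D           J           C           A
  Initial      0.5537       2.293      0.1972       1.017
  Change      0.05287     0.05287     -0.0793    -0.05287
  Equil        0.6066       2.346      0.1179      0.9641
  solve Keq expr → x = -0.02643; check Q = 7.5240e-04

[J]_eq = 2.346 M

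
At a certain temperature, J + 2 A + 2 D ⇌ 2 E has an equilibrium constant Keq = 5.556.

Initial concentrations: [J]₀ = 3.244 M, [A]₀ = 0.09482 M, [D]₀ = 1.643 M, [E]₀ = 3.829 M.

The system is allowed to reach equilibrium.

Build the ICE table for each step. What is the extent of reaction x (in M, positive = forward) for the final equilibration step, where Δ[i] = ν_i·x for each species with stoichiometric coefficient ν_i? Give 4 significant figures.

x = -0.1586 M

Q₀ = 186.2 vs Keq = 5.556 ⇒ Q>K, reverse
Step 1:
                  J         A         D         E
  Initial     3.244   0.09482     1.643     3.829
  Change     0.1586    0.3172    0.3172   -0.3172
  Equil       3.403     0.412      1.96     3.512
  solve Keq expr → x = -0.1586; check Q = 5.556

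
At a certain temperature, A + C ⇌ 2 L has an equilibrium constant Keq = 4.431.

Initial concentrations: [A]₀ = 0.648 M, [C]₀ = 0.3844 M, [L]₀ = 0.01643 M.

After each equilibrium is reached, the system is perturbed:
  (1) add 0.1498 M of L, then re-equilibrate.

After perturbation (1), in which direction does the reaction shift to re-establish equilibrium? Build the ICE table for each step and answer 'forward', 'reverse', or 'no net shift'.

Q₀ = 0.001084 vs Keq = 4.431 ⇒ Q<K, forward
Step 1:
                  A         C         L
  Initial     0.648    0.3844   0.01643
  Change    -0.2433   -0.2433    0.4866
  Equil      0.4047    0.1411     0.503
  solve Keq expr → x = 0.2433; check Q = 4.431
Then add 0.1498 M of L.
Step 2:
                  A         C         L
  Initial    0.4047    0.1411    0.6528
  Change    0.03432   0.03432  -0.06865
  Equil       0.439    0.1754    0.5842
  solve Keq expr → x = -0.03432; check Q = 4.431

Direction: reverse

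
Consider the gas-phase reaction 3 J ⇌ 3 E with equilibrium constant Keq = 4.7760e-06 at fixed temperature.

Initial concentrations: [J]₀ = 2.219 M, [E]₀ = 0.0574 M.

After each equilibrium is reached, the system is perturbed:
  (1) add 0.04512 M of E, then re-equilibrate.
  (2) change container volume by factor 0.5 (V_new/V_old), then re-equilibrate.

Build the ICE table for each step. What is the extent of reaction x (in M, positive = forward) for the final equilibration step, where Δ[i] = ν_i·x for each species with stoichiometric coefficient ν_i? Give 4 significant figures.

Q₀ = 1.7309e-05 vs Keq = 4.7760e-06 ⇒ Q>K, reverse
Step 1:
                  J         E
  I           2.219    0.0574
  C          0.0197   -0.0197
  E           2.239    0.0377
  solve Keq expr → x = -0.006566; check Q = 4.7760e-06
Then add 0.04512 M of E.
Step 2:
                  J         E
  I           2.239   0.08282
  C         0.04437  -0.04437
  E           2.283   0.03845
  solve Keq expr → x = -0.01479; check Q = 4.7760e-06
Then change container volume by factor 0.5 (V_new/V_old).
Step 3:
                  J         E
  I           4.566    0.0769
  C               0         0
  E           4.566    0.0769
  solve Keq expr → x = 0; check Q = 4.7760e-06

x = 0 M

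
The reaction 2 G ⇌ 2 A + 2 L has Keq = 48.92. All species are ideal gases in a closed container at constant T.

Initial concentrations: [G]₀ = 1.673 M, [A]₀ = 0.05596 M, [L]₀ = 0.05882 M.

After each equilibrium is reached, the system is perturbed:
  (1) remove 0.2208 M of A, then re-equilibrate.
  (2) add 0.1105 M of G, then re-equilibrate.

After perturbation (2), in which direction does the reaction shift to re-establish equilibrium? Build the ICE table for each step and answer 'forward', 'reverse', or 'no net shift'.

Q₀ = 3.8709e-06 vs Keq = 48.92 ⇒ Q<K, forward
Step 1:
                  G         A         L
  I           1.673   0.05596   0.05882
  C          -1.378     1.378     1.378
  E          0.2947     1.434     1.437
  solve Keq expr → x = 0.6892; check Q = 48.92
Then remove 0.2208 M of A.
Step 2:
                  G         A         L
  I          0.2947     1.213     1.437
  C        -0.03279   0.03279   0.03279
  E          0.2619     1.246      1.47
  solve Keq expr → x = 0.01639; check Q = 48.92
Then add 0.1105 M of G.
Step 3:
                  G         A         L
  I          0.3724     1.246      1.47
  C        -0.07895   0.07895   0.07895
  E          0.2935     1.325     1.549
  solve Keq expr → x = 0.03947; check Q = 48.92

Direction: forward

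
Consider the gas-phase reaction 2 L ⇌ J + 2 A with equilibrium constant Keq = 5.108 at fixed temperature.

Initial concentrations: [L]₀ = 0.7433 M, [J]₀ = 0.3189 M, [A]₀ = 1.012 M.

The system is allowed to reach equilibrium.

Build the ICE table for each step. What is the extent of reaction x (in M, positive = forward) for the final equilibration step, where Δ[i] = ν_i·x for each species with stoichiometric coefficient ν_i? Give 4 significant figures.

Q₀ = 0.5911 vs Keq = 5.108 ⇒ Q<K, forward
Step 1:
                    L           J           A
  Initial      0.7433      0.3189       1.012
  Change      -0.3302      0.1651      0.3302
  Equil        0.4131       0.484       1.342
  solve Keq expr → x = 0.1651; check Q = 5.108

x = 0.1651 M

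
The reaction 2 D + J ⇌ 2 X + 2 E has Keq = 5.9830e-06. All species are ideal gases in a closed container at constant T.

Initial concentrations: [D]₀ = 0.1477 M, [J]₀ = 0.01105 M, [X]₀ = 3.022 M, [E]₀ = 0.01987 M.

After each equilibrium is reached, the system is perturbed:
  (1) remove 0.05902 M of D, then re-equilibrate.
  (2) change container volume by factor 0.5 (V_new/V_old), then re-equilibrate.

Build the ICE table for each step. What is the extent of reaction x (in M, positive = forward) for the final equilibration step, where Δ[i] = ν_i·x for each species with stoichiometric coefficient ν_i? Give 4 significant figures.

x = -3.7508e-06 M

Q₀ = 14.96 vs Keq = 5.9830e-06 ⇒ Q>K, reverse
Step 1:
                   D          J          X          E
  Initial     0.1477    0.01105      3.022    0.01987
  Change     0.01985   0.009925   -0.01985   -0.01985
  Equil       0.1676    0.02098      3.002 1.9771e-05
  solve Keq expr → x = -0.009925; check Q = 5.9830e-06
Then remove 0.05902 M of D.
Step 2:
                   D          J          X          E
  Initial     0.1085    0.02098      3.002 1.9771e-05
  Change  6.9624e-06 3.4812e-06 -6.9624e-06 -6.9624e-06
  Equil       0.1085    0.02098      3.002 1.2808e-05
  solve Keq expr → x = -3.4812e-06; check Q = 5.9830e-06
Then change container volume by factor 0.5 (V_new/V_old).
Step 3:
                   D          J          X          E
  Initial     0.2171    0.04196      6.004 2.5617e-05
  Change  7.5015e-06 3.7508e-06 -7.5015e-06 -7.5015e-06
  Equil       0.2171    0.04196      6.004 1.8115e-05
  solve Keq expr → x = -3.7508e-06; check Q = 5.9830e-06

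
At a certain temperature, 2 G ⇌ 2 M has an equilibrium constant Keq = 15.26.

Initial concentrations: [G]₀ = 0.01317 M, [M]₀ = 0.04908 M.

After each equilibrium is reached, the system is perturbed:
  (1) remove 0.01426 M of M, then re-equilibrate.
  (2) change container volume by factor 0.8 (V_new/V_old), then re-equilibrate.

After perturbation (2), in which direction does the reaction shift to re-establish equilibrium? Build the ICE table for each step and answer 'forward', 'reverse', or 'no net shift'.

Direction: no net shift

Q₀ = 13.89 vs Keq = 15.26 ⇒ Q<K, forward
Step 1:
                    G           M
  I           0.01317     0.04908
  C       -4.8250e-04  4.8250e-04
  E           0.01269     0.04956
  solve Keq expr → x = 2.4125e-04; check Q = 15.26
Then remove 0.01426 M of M.
Step 2:
                    G           M
  I           0.01269      0.0353
  C         -0.002906    0.002906
  E          0.009781     0.03821
  solve Keq expr → x = 0.001453; check Q = 15.26
Then change container volume by factor 0.8 (V_new/V_old).
Step 3:
                    G           M
  I           0.01223     0.04776
  C                 0           0
  E           0.01223     0.04776
  solve Keq expr → x = 0; check Q = 15.26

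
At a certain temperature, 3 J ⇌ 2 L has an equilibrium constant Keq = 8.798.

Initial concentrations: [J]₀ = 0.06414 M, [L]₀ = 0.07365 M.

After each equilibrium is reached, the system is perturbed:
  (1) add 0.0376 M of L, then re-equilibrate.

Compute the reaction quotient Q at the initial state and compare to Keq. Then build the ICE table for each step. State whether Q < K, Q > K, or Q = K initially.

Q₀ = 20.56 vs Keq = 8.798 ⇒ Q>K, reverse
Step 1:
                  J         L
  Initial   0.06414   0.07365
  Change    0.01375 -0.009168
  Equil     0.07789   0.06448
  solve Keq expr → x = -0.004584; check Q = 8.798
Then add 0.0376 M of L.
Step 2:
                  J         L
  Initial   0.07789    0.1021
  Change    0.01898  -0.01265
  Equil     0.09687   0.08943
  solve Keq expr → x = -0.006326; check Q = 8.798

Q₀ = 20.56; Q > K (proceeds reverse)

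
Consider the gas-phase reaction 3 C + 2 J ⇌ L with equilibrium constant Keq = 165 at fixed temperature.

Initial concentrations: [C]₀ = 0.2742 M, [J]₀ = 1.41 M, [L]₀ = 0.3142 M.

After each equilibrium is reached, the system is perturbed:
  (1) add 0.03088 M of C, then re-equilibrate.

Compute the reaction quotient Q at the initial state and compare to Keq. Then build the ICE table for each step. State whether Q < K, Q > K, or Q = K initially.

Q₀ = 7.666 vs Keq = 165 ⇒ Q<K, forward
Step 1:
                   C          J          L
  I           0.2742       1.41     0.3142
  C          -0.1644    -0.1096    0.05481
  E           0.1098        1.3      0.369
  solve Keq expr → x = 0.05481; check Q = 165
Then add 0.03088 M of C.
Step 2:
                   C          J          L
  I           0.1406        1.3      0.369
  C         -0.02883   -0.01922    0.00961
  E           0.1118      1.281     0.3786
  solve Keq expr → x = 0.00961; check Q = 165

Q₀ = 7.666; Q < K (proceeds forward)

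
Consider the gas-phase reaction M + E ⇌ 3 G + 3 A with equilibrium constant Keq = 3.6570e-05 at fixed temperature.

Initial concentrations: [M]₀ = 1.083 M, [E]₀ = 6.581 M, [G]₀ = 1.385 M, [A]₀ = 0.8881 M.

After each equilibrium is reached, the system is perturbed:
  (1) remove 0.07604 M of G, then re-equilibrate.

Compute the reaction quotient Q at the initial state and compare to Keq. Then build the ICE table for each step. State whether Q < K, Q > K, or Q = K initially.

Q₀ = 0.2611 vs Keq = 3.6570e-05 ⇒ Q>K, reverse
Step 1:
                  M         E         G         A
  Initial     1.083     6.581     1.385    0.8881
  Change     0.2581    0.2581   -0.7743   -0.7743
  Equil       1.341     6.839    0.6107    0.1138
  solve Keq expr → x = -0.2581; check Q = 3.6570e-05
Then remove 0.07604 M of G.
Step 2:
                  M         E         G         A
  Initial     1.341     6.839    0.5346    0.1138
  Change  -0.004316 -0.004316   0.01295   0.01295
  Equil       1.337     6.835    0.5476    0.1267
  solve Keq expr → x = 0.004316; check Q = 3.6570e-05

Q₀ = 0.2611; Q > K (proceeds reverse)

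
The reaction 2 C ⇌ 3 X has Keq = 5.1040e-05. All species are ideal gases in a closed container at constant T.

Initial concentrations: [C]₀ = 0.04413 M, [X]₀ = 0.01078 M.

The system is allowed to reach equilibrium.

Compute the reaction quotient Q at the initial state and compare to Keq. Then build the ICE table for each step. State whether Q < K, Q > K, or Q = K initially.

Q₀ = 6.4326e-04 vs Keq = 5.1040e-05 ⇒ Q>K, reverse
Step 1:
                  C         X
  Initial   0.04413   0.01078
  Change   0.003918 -0.005877
  Equil     0.04805  0.004903
  solve Keq expr → x = -0.001959; check Q = 5.1040e-05

Q₀ = 6.4326e-04; Q > K (proceeds reverse)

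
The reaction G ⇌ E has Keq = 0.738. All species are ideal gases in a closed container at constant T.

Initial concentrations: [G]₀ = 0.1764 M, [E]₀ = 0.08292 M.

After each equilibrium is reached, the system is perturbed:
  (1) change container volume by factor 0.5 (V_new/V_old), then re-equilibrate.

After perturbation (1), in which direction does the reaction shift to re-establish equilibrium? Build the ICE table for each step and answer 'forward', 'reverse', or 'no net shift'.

Q₀ = 0.4701 vs Keq = 0.738 ⇒ Q<K, forward
Step 1:
                  G         E
  I          0.1764   0.08292
  C        -0.02719   0.02719
  E          0.1492    0.1101
  solve Keq expr → x = 0.02719; check Q = 0.738
Then change container volume by factor 0.5 (V_new/V_old).
Step 2:
                  G         E
  I          0.2984    0.2202
  C               0         0
  E          0.2984    0.2202
  solve Keq expr → x = 0; check Q = 0.738

Direction: no net shift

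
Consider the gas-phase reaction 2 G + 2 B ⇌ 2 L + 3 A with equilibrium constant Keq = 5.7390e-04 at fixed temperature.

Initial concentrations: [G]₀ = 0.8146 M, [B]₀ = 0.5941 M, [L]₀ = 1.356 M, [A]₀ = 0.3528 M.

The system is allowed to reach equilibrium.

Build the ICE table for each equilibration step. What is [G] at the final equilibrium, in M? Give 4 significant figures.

Q₀ = 0.3447 vs Keq = 5.7390e-04 ⇒ Q>K, reverse
Step 1:
                    G           B           L           A
  I            0.8146      0.5941       1.356      0.3528
  C            0.1923      0.1923     -0.1923     -0.2885
  E             1.007      0.7864       1.164     0.06429
  solve Keq expr → x = -0.09617; check Q = 5.7390e-04

[G]_eq = 1.007 M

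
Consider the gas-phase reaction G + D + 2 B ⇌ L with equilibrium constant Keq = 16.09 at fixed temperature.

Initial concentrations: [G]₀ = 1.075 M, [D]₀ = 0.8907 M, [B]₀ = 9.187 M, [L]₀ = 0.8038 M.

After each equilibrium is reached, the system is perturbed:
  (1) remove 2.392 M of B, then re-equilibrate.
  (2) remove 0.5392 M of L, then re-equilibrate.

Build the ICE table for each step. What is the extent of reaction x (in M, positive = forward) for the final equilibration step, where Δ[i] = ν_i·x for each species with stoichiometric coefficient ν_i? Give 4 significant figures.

Q₀ = 0.009946 vs Keq = 16.09 ⇒ Q<K, forward
Step 1:
                    G           D           B           L
  Initial       1.075      0.8907       9.187      0.8038
  Change      -0.8809     -0.8809      -1.762      0.8809
  Equil        0.1941    0.009785       7.425       1.685
  solve Keq expr → x = 0.8809; check Q = 16.09
Then remove 2.392 M of B.
Step 2:
                    G           D           B           L
  Initial      0.1941    0.009785       5.033       1.685
  Change      0.01017     0.01017     0.02033    -0.01017
  Equil        0.2043     0.01995       5.054       1.675
  solve Keq expr → x = -0.01017; check Q = 16.09
Then remove 0.5392 M of L.
Step 3:
                    G           D           B           L
  Initial      0.2043     0.01995       5.054       1.135
  Change    -0.005886   -0.005886    -0.01177    0.005886
  Equil        0.1984     0.01407       5.042       1.141
  solve Keq expr → x = 0.005886; check Q = 16.09

x = 0.005886 M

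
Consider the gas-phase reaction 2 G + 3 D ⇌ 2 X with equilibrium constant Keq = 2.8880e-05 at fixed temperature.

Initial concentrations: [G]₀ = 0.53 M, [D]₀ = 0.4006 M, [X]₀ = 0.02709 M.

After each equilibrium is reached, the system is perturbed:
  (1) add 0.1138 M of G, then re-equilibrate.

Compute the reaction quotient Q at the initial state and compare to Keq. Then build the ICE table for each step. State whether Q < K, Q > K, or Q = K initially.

Q₀ = 0.04064 vs Keq = 2.8880e-05 ⇒ Q>K, reverse
Step 1:
                    G           D           X
  init           0.53      0.4006     0.02709
  Δ           0.02622     0.03933    -0.02622
  eq           0.5562      0.4399  8.7220e-04
  solve Keq expr → x = -0.01311; check Q = 2.8880e-05
Then add 0.1138 M of G.
Step 2:
                    G           D           X
  init           0.67      0.4399  8.7220e-04
  Δ       -1.7722e-04 -2.6583e-04  1.7722e-04
  eq           0.6698      0.4397    0.001049
  solve Keq expr → x = 8.8609e-05; check Q = 2.8880e-05

Q₀ = 0.04064; Q > K (proceeds reverse)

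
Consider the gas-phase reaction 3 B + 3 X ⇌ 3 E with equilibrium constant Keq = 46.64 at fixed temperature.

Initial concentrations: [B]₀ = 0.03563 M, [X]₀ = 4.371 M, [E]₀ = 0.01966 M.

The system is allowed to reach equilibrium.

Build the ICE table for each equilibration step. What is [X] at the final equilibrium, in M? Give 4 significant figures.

[X]_eq = 4.339 M

Q₀ = 0.002012 vs Keq = 46.64 ⇒ Q<K, forward
Step 1:
                    B           X           E
  init        0.03563       4.371     0.01966
  Δ           -0.0323     -0.0323      0.0323
  eq         0.003327       4.339     0.05196
  solve Keq expr → x = 0.01077; check Q = 46.64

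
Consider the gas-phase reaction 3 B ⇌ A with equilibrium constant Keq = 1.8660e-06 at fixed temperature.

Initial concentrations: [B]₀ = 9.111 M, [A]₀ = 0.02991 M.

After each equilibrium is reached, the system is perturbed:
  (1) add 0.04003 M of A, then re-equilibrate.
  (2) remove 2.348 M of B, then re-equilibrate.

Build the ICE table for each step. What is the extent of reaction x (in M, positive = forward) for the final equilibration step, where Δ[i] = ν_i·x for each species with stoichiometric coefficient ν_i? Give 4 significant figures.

x = -8.7674e-04 M

Q₀ = 3.9547e-05 vs Keq = 1.8660e-06 ⇒ Q>K, reverse
Step 1:
                   B          A
  Initial      9.111    0.02991
  Change     0.08538   -0.02846
  Equil        9.196   0.001451
  solve Keq expr → x = -0.02846; check Q = 1.8660e-06
Then add 0.04003 M of A.
Step 2:
                   B          A
  Initial      9.196    0.04148
  Change      0.1199   -0.03997
  Equil        9.316   0.001509
  solve Keq expr → x = -0.03997; check Q = 1.8660e-06
Then remove 2.348 M of B.
Step 3:
                   B          A
  Initial      6.968   0.001509
  Change     0.00263 -8.7674e-04
  Equil        6.971 6.3210e-04
  solve Keq expr → x = -8.7674e-04; check Q = 1.8660e-06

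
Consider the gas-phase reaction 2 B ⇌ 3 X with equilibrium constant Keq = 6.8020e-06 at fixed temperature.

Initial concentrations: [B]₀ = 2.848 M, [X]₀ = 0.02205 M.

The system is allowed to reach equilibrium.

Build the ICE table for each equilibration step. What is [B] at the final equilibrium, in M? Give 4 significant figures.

Q₀ = 1.3217e-06 vs Keq = 6.8020e-06 ⇒ Q<K, forward
Step 1:
                    B           X
  init          2.848     0.02205
  Δ          -0.01062     0.01592
  eq            2.837     0.03797
  solve Keq expr → x = 0.005308; check Q = 6.8020e-06

[B]_eq = 2.837 M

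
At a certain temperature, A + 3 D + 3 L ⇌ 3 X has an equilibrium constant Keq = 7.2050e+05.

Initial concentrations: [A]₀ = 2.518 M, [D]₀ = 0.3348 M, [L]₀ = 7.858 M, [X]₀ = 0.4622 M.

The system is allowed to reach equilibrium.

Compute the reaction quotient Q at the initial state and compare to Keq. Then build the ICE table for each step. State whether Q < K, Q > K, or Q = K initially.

Q₀ = 0.002153; Q < K (proceeds forward)

Q₀ = 0.002153 vs Keq = 7.2050e+05 ⇒ Q<K, forward
Step 1:
                   A          D          L          X
  Initial      2.518     0.3348      7.858     0.4622
  Change     -0.1113    -0.3339    -0.3339     0.3339
  Equil        2.407 8.8072e-04      7.524     0.7961
  solve Keq expr → x = 0.1113; check Q = 7.2050e+05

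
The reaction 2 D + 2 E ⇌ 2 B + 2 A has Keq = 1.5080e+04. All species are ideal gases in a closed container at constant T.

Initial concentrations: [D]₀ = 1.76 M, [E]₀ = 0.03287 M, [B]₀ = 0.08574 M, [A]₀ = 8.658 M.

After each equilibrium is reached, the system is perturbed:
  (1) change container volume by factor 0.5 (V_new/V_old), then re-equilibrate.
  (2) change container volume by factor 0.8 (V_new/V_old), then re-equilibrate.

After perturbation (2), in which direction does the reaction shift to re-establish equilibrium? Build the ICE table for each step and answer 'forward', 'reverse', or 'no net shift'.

Direction: no net shift

Q₀ = 164.7 vs Keq = 1.5080e+04 ⇒ Q<K, forward
Step 1:
                    D           E           B           A
  init           1.76     0.03287     0.08574       8.658
  Δ          -0.02822    -0.02822     0.02822     0.02822
  eq            1.732    0.004654       0.114       8.686
  solve Keq expr → x = 0.01411; check Q = 1.5080e+04
Then change container volume by factor 0.5 (V_new/V_old).
Step 2:
                    D           E           B           A
  init          3.464    0.009309      0.2279       17.37
  Δ                 0           0           0           0
  eq            3.464    0.009309      0.2279       17.37
  solve Keq expr → x = 0; check Q = 1.5080e+04
Then change container volume by factor 0.8 (V_new/V_old).
Step 3:
                    D           E           B           A
  init          4.329     0.01164      0.2849       21.72
  Δ                 0           0           0           0
  eq            4.329     0.01164      0.2849       21.72
  solve Keq expr → x = 0; check Q = 1.5080e+04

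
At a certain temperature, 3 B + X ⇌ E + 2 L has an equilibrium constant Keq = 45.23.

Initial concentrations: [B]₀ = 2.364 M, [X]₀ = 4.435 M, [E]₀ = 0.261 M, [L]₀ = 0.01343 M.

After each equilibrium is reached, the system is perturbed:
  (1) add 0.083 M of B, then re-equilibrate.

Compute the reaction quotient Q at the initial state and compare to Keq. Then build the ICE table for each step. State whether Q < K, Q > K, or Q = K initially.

Q₀ = 8.0345e-07; Q < K (proceeds forward)

Q₀ = 8.0345e-07 vs Keq = 45.23 ⇒ Q<K, forward
Step 1:
                    B           X           E           L
  init          2.364       4.435       0.261     0.01343
  Δ            -2.135     -0.7118      0.7118       1.424
  eq           0.2285       3.723      0.9728       1.437
  solve Keq expr → x = 0.7118; check Q = 45.23
Then add 0.083 M of B.
Step 2:
                    B           X           E           L
  init         0.3115       3.723      0.9728       1.437
  Δ          -0.07519    -0.02506     0.02506     0.05013
  eq           0.2363       3.698      0.9979       1.487
  solve Keq expr → x = 0.02506; check Q = 45.23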